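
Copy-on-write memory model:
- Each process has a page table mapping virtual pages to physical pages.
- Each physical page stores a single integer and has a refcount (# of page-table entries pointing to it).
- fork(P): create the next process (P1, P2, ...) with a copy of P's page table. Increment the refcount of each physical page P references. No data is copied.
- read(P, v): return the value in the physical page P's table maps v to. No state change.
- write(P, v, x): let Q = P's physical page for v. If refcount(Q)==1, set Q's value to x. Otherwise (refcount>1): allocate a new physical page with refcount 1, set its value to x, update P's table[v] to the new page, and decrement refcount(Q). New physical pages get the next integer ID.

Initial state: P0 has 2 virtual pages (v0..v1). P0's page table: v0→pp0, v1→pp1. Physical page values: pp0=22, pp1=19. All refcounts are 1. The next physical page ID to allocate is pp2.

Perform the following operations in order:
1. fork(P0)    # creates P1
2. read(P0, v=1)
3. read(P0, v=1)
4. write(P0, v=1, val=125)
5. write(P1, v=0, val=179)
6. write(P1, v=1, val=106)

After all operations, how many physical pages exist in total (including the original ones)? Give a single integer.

Op 1: fork(P0) -> P1. 2 ppages; refcounts: pp0:2 pp1:2
Op 2: read(P0, v1) -> 19. No state change.
Op 3: read(P0, v1) -> 19. No state change.
Op 4: write(P0, v1, 125). refcount(pp1)=2>1 -> COPY to pp2. 3 ppages; refcounts: pp0:2 pp1:1 pp2:1
Op 5: write(P1, v0, 179). refcount(pp0)=2>1 -> COPY to pp3. 4 ppages; refcounts: pp0:1 pp1:1 pp2:1 pp3:1
Op 6: write(P1, v1, 106). refcount(pp1)=1 -> write in place. 4 ppages; refcounts: pp0:1 pp1:1 pp2:1 pp3:1

Answer: 4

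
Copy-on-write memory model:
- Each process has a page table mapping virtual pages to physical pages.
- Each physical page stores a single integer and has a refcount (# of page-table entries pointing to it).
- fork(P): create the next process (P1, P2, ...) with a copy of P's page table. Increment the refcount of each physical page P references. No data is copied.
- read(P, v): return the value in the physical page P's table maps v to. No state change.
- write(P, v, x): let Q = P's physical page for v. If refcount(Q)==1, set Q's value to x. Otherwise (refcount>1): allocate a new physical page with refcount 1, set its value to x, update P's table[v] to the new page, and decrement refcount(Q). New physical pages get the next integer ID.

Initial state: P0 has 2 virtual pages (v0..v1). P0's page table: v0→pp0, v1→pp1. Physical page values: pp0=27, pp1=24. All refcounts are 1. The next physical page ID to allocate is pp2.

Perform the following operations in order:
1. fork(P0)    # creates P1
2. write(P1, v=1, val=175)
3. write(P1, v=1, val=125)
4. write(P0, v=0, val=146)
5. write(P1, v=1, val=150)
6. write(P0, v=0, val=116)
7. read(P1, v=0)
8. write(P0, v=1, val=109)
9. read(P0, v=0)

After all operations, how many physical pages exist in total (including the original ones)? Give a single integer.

Answer: 4

Derivation:
Op 1: fork(P0) -> P1. 2 ppages; refcounts: pp0:2 pp1:2
Op 2: write(P1, v1, 175). refcount(pp1)=2>1 -> COPY to pp2. 3 ppages; refcounts: pp0:2 pp1:1 pp2:1
Op 3: write(P1, v1, 125). refcount(pp2)=1 -> write in place. 3 ppages; refcounts: pp0:2 pp1:1 pp2:1
Op 4: write(P0, v0, 146). refcount(pp0)=2>1 -> COPY to pp3. 4 ppages; refcounts: pp0:1 pp1:1 pp2:1 pp3:1
Op 5: write(P1, v1, 150). refcount(pp2)=1 -> write in place. 4 ppages; refcounts: pp0:1 pp1:1 pp2:1 pp3:1
Op 6: write(P0, v0, 116). refcount(pp3)=1 -> write in place. 4 ppages; refcounts: pp0:1 pp1:1 pp2:1 pp3:1
Op 7: read(P1, v0) -> 27. No state change.
Op 8: write(P0, v1, 109). refcount(pp1)=1 -> write in place. 4 ppages; refcounts: pp0:1 pp1:1 pp2:1 pp3:1
Op 9: read(P0, v0) -> 116. No state change.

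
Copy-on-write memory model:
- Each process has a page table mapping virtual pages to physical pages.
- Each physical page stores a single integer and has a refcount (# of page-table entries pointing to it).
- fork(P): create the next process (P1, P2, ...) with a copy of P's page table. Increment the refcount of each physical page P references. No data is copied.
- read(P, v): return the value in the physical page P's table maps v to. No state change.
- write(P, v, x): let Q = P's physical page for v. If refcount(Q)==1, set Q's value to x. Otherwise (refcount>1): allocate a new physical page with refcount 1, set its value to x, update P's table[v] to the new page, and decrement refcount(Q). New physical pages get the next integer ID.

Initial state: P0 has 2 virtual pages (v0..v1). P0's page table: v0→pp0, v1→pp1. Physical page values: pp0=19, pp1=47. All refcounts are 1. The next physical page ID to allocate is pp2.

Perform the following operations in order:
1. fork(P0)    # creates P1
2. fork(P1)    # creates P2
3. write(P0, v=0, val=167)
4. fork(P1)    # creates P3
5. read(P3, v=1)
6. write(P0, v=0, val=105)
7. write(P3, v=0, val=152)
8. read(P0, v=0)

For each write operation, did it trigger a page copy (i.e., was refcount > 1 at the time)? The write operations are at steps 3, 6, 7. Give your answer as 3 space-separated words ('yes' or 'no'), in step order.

Op 1: fork(P0) -> P1. 2 ppages; refcounts: pp0:2 pp1:2
Op 2: fork(P1) -> P2. 2 ppages; refcounts: pp0:3 pp1:3
Op 3: write(P0, v0, 167). refcount(pp0)=3>1 -> COPY to pp2. 3 ppages; refcounts: pp0:2 pp1:3 pp2:1
Op 4: fork(P1) -> P3. 3 ppages; refcounts: pp0:3 pp1:4 pp2:1
Op 5: read(P3, v1) -> 47. No state change.
Op 6: write(P0, v0, 105). refcount(pp2)=1 -> write in place. 3 ppages; refcounts: pp0:3 pp1:4 pp2:1
Op 7: write(P3, v0, 152). refcount(pp0)=3>1 -> COPY to pp3. 4 ppages; refcounts: pp0:2 pp1:4 pp2:1 pp3:1
Op 8: read(P0, v0) -> 105. No state change.

yes no yes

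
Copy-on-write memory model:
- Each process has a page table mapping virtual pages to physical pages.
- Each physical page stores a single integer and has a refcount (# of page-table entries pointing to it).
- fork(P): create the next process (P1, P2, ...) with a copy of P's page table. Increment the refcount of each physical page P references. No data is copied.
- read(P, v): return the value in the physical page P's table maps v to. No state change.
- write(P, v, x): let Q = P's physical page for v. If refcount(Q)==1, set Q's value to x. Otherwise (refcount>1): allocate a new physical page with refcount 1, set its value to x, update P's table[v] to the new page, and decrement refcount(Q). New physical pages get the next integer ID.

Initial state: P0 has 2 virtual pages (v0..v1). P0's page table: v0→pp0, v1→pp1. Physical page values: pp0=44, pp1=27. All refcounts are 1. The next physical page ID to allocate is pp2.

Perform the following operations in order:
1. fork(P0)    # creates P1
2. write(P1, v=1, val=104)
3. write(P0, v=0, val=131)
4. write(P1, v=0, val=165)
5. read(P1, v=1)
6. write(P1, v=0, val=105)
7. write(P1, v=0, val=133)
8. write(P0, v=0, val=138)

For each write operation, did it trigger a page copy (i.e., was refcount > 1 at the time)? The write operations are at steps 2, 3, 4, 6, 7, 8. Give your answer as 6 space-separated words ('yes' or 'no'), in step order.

Op 1: fork(P0) -> P1. 2 ppages; refcounts: pp0:2 pp1:2
Op 2: write(P1, v1, 104). refcount(pp1)=2>1 -> COPY to pp2. 3 ppages; refcounts: pp0:2 pp1:1 pp2:1
Op 3: write(P0, v0, 131). refcount(pp0)=2>1 -> COPY to pp3. 4 ppages; refcounts: pp0:1 pp1:1 pp2:1 pp3:1
Op 4: write(P1, v0, 165). refcount(pp0)=1 -> write in place. 4 ppages; refcounts: pp0:1 pp1:1 pp2:1 pp3:1
Op 5: read(P1, v1) -> 104. No state change.
Op 6: write(P1, v0, 105). refcount(pp0)=1 -> write in place. 4 ppages; refcounts: pp0:1 pp1:1 pp2:1 pp3:1
Op 7: write(P1, v0, 133). refcount(pp0)=1 -> write in place. 4 ppages; refcounts: pp0:1 pp1:1 pp2:1 pp3:1
Op 8: write(P0, v0, 138). refcount(pp3)=1 -> write in place. 4 ppages; refcounts: pp0:1 pp1:1 pp2:1 pp3:1

yes yes no no no no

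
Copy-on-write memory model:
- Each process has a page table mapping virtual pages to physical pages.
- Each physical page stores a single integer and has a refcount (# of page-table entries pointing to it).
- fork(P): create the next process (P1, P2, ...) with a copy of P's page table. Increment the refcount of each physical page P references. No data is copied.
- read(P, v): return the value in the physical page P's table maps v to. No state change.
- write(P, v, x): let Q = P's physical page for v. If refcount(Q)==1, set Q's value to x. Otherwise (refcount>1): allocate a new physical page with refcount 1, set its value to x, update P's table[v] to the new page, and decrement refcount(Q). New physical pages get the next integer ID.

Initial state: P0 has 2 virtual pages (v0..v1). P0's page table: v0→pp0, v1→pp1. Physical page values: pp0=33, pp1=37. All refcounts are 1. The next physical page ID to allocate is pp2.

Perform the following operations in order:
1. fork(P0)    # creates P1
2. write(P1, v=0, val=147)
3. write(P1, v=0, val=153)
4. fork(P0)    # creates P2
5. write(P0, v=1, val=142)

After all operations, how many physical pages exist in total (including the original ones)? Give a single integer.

Answer: 4

Derivation:
Op 1: fork(P0) -> P1. 2 ppages; refcounts: pp0:2 pp1:2
Op 2: write(P1, v0, 147). refcount(pp0)=2>1 -> COPY to pp2. 3 ppages; refcounts: pp0:1 pp1:2 pp2:1
Op 3: write(P1, v0, 153). refcount(pp2)=1 -> write in place. 3 ppages; refcounts: pp0:1 pp1:2 pp2:1
Op 4: fork(P0) -> P2. 3 ppages; refcounts: pp0:2 pp1:3 pp2:1
Op 5: write(P0, v1, 142). refcount(pp1)=3>1 -> COPY to pp3. 4 ppages; refcounts: pp0:2 pp1:2 pp2:1 pp3:1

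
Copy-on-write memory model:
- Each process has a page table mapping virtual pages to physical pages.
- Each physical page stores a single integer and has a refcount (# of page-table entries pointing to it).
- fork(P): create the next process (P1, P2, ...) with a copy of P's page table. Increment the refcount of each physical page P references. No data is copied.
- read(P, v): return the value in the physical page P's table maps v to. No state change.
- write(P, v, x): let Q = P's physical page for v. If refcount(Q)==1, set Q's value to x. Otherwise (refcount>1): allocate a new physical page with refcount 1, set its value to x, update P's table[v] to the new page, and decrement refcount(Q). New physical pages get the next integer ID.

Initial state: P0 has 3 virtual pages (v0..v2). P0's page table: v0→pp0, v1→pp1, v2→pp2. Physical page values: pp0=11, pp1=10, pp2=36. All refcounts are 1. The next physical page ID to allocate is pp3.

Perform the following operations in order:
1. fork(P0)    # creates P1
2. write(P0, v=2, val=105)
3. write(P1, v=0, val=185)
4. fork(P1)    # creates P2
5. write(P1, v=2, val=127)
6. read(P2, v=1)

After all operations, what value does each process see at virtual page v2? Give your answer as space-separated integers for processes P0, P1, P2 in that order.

Answer: 105 127 36

Derivation:
Op 1: fork(P0) -> P1. 3 ppages; refcounts: pp0:2 pp1:2 pp2:2
Op 2: write(P0, v2, 105). refcount(pp2)=2>1 -> COPY to pp3. 4 ppages; refcounts: pp0:2 pp1:2 pp2:1 pp3:1
Op 3: write(P1, v0, 185). refcount(pp0)=2>1 -> COPY to pp4. 5 ppages; refcounts: pp0:1 pp1:2 pp2:1 pp3:1 pp4:1
Op 4: fork(P1) -> P2. 5 ppages; refcounts: pp0:1 pp1:3 pp2:2 pp3:1 pp4:2
Op 5: write(P1, v2, 127). refcount(pp2)=2>1 -> COPY to pp5. 6 ppages; refcounts: pp0:1 pp1:3 pp2:1 pp3:1 pp4:2 pp5:1
Op 6: read(P2, v1) -> 10. No state change.
P0: v2 -> pp3 = 105
P1: v2 -> pp5 = 127
P2: v2 -> pp2 = 36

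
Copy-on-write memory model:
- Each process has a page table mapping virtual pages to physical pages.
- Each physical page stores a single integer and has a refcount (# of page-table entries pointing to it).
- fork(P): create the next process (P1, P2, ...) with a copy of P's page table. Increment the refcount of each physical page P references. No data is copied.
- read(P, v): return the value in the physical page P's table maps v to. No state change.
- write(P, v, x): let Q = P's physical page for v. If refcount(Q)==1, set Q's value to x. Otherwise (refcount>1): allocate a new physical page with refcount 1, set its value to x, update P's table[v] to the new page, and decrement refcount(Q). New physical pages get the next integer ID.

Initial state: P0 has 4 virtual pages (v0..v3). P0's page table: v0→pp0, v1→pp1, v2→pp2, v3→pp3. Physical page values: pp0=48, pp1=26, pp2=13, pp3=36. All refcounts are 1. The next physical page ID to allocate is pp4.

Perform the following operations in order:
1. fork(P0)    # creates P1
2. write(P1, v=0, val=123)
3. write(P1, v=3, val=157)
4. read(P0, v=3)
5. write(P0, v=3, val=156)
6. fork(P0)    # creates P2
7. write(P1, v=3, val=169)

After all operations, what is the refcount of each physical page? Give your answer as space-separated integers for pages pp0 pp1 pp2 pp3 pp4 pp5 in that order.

Answer: 2 3 3 2 1 1

Derivation:
Op 1: fork(P0) -> P1. 4 ppages; refcounts: pp0:2 pp1:2 pp2:2 pp3:2
Op 2: write(P1, v0, 123). refcount(pp0)=2>1 -> COPY to pp4. 5 ppages; refcounts: pp0:1 pp1:2 pp2:2 pp3:2 pp4:1
Op 3: write(P1, v3, 157). refcount(pp3)=2>1 -> COPY to pp5. 6 ppages; refcounts: pp0:1 pp1:2 pp2:2 pp3:1 pp4:1 pp5:1
Op 4: read(P0, v3) -> 36. No state change.
Op 5: write(P0, v3, 156). refcount(pp3)=1 -> write in place. 6 ppages; refcounts: pp0:1 pp1:2 pp2:2 pp3:1 pp4:1 pp5:1
Op 6: fork(P0) -> P2. 6 ppages; refcounts: pp0:2 pp1:3 pp2:3 pp3:2 pp4:1 pp5:1
Op 7: write(P1, v3, 169). refcount(pp5)=1 -> write in place. 6 ppages; refcounts: pp0:2 pp1:3 pp2:3 pp3:2 pp4:1 pp5:1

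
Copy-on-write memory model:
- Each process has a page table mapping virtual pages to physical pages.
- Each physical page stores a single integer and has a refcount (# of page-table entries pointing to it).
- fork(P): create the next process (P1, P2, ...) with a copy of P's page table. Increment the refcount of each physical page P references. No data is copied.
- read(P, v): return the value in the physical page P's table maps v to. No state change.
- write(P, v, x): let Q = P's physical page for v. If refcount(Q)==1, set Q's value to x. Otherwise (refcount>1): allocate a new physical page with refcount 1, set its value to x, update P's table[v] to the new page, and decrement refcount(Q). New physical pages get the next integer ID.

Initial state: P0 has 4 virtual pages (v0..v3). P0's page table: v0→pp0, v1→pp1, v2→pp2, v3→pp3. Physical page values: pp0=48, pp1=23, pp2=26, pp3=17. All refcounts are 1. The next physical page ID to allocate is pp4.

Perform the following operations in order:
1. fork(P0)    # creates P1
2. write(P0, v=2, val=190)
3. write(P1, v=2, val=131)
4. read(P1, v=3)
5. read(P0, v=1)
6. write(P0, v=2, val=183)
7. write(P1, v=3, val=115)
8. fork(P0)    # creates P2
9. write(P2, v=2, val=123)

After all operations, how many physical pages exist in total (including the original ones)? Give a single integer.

Answer: 7

Derivation:
Op 1: fork(P0) -> P1. 4 ppages; refcounts: pp0:2 pp1:2 pp2:2 pp3:2
Op 2: write(P0, v2, 190). refcount(pp2)=2>1 -> COPY to pp4. 5 ppages; refcounts: pp0:2 pp1:2 pp2:1 pp3:2 pp4:1
Op 3: write(P1, v2, 131). refcount(pp2)=1 -> write in place. 5 ppages; refcounts: pp0:2 pp1:2 pp2:1 pp3:2 pp4:1
Op 4: read(P1, v3) -> 17. No state change.
Op 5: read(P0, v1) -> 23. No state change.
Op 6: write(P0, v2, 183). refcount(pp4)=1 -> write in place. 5 ppages; refcounts: pp0:2 pp1:2 pp2:1 pp3:2 pp4:1
Op 7: write(P1, v3, 115). refcount(pp3)=2>1 -> COPY to pp5. 6 ppages; refcounts: pp0:2 pp1:2 pp2:1 pp3:1 pp4:1 pp5:1
Op 8: fork(P0) -> P2. 6 ppages; refcounts: pp0:3 pp1:3 pp2:1 pp3:2 pp4:2 pp5:1
Op 9: write(P2, v2, 123). refcount(pp4)=2>1 -> COPY to pp6. 7 ppages; refcounts: pp0:3 pp1:3 pp2:1 pp3:2 pp4:1 pp5:1 pp6:1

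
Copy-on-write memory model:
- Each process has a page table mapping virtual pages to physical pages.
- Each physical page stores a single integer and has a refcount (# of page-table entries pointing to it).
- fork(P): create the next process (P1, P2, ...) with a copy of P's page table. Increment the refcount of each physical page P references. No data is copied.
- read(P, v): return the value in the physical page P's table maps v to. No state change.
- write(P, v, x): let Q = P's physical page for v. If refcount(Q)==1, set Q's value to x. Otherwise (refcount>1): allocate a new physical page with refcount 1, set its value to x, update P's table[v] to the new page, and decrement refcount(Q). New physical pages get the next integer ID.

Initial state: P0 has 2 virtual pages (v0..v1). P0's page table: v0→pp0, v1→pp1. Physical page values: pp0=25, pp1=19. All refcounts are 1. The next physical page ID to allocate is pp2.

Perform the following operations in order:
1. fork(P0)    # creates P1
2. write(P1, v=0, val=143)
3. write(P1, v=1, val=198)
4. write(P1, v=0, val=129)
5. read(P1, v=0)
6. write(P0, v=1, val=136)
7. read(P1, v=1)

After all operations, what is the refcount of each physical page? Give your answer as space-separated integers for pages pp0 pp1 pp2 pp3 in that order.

Answer: 1 1 1 1

Derivation:
Op 1: fork(P0) -> P1. 2 ppages; refcounts: pp0:2 pp1:2
Op 2: write(P1, v0, 143). refcount(pp0)=2>1 -> COPY to pp2. 3 ppages; refcounts: pp0:1 pp1:2 pp2:1
Op 3: write(P1, v1, 198). refcount(pp1)=2>1 -> COPY to pp3. 4 ppages; refcounts: pp0:1 pp1:1 pp2:1 pp3:1
Op 4: write(P1, v0, 129). refcount(pp2)=1 -> write in place. 4 ppages; refcounts: pp0:1 pp1:1 pp2:1 pp3:1
Op 5: read(P1, v0) -> 129. No state change.
Op 6: write(P0, v1, 136). refcount(pp1)=1 -> write in place. 4 ppages; refcounts: pp0:1 pp1:1 pp2:1 pp3:1
Op 7: read(P1, v1) -> 198. No state change.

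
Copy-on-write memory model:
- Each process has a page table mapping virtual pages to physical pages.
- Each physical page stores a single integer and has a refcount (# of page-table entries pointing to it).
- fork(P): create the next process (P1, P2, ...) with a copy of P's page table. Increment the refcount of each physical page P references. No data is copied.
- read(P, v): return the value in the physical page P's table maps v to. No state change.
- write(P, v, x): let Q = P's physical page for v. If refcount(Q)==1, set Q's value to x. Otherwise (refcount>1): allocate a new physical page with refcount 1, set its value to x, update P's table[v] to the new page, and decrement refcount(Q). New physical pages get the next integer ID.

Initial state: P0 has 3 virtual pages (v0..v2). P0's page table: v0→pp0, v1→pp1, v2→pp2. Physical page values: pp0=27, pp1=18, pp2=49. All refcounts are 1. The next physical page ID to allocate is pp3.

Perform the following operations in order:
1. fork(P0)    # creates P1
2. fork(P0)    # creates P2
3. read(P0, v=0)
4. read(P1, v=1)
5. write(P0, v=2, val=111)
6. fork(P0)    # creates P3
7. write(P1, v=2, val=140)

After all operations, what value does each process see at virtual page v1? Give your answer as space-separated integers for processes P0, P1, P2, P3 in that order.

Answer: 18 18 18 18

Derivation:
Op 1: fork(P0) -> P1. 3 ppages; refcounts: pp0:2 pp1:2 pp2:2
Op 2: fork(P0) -> P2. 3 ppages; refcounts: pp0:3 pp1:3 pp2:3
Op 3: read(P0, v0) -> 27. No state change.
Op 4: read(P1, v1) -> 18. No state change.
Op 5: write(P0, v2, 111). refcount(pp2)=3>1 -> COPY to pp3. 4 ppages; refcounts: pp0:3 pp1:3 pp2:2 pp3:1
Op 6: fork(P0) -> P3. 4 ppages; refcounts: pp0:4 pp1:4 pp2:2 pp3:2
Op 7: write(P1, v2, 140). refcount(pp2)=2>1 -> COPY to pp4. 5 ppages; refcounts: pp0:4 pp1:4 pp2:1 pp3:2 pp4:1
P0: v1 -> pp1 = 18
P1: v1 -> pp1 = 18
P2: v1 -> pp1 = 18
P3: v1 -> pp1 = 18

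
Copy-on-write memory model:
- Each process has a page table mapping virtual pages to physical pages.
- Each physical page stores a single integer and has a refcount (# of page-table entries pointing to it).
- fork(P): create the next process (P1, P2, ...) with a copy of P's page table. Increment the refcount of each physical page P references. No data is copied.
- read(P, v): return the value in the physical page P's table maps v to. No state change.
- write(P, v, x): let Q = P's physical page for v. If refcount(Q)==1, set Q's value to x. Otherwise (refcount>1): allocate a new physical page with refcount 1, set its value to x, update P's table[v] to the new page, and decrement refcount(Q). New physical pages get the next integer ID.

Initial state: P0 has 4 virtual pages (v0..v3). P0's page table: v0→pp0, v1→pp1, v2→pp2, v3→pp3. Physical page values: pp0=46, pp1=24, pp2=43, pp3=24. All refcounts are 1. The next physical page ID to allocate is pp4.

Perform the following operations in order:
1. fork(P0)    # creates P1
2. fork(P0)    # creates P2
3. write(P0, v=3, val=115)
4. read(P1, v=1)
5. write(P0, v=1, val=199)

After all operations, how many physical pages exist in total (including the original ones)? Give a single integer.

Op 1: fork(P0) -> P1. 4 ppages; refcounts: pp0:2 pp1:2 pp2:2 pp3:2
Op 2: fork(P0) -> P2. 4 ppages; refcounts: pp0:3 pp1:3 pp2:3 pp3:3
Op 3: write(P0, v3, 115). refcount(pp3)=3>1 -> COPY to pp4. 5 ppages; refcounts: pp0:3 pp1:3 pp2:3 pp3:2 pp4:1
Op 4: read(P1, v1) -> 24. No state change.
Op 5: write(P0, v1, 199). refcount(pp1)=3>1 -> COPY to pp5. 6 ppages; refcounts: pp0:3 pp1:2 pp2:3 pp3:2 pp4:1 pp5:1

Answer: 6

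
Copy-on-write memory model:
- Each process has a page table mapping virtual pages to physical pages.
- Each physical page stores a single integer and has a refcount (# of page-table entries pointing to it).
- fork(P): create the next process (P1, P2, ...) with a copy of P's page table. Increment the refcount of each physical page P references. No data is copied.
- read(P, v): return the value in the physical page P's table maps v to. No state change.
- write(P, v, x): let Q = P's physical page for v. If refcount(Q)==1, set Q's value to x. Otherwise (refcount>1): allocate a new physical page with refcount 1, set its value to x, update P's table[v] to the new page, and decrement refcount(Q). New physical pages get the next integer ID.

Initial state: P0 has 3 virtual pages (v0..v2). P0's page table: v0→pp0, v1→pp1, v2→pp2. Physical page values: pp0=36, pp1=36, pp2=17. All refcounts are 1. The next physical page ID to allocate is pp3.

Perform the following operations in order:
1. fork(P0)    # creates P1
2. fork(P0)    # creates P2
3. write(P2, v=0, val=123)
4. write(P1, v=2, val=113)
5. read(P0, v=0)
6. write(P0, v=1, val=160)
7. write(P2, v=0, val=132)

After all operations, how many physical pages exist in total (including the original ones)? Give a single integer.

Answer: 6

Derivation:
Op 1: fork(P0) -> P1. 3 ppages; refcounts: pp0:2 pp1:2 pp2:2
Op 2: fork(P0) -> P2. 3 ppages; refcounts: pp0:3 pp1:3 pp2:3
Op 3: write(P2, v0, 123). refcount(pp0)=3>1 -> COPY to pp3. 4 ppages; refcounts: pp0:2 pp1:3 pp2:3 pp3:1
Op 4: write(P1, v2, 113). refcount(pp2)=3>1 -> COPY to pp4. 5 ppages; refcounts: pp0:2 pp1:3 pp2:2 pp3:1 pp4:1
Op 5: read(P0, v0) -> 36. No state change.
Op 6: write(P0, v1, 160). refcount(pp1)=3>1 -> COPY to pp5. 6 ppages; refcounts: pp0:2 pp1:2 pp2:2 pp3:1 pp4:1 pp5:1
Op 7: write(P2, v0, 132). refcount(pp3)=1 -> write in place. 6 ppages; refcounts: pp0:2 pp1:2 pp2:2 pp3:1 pp4:1 pp5:1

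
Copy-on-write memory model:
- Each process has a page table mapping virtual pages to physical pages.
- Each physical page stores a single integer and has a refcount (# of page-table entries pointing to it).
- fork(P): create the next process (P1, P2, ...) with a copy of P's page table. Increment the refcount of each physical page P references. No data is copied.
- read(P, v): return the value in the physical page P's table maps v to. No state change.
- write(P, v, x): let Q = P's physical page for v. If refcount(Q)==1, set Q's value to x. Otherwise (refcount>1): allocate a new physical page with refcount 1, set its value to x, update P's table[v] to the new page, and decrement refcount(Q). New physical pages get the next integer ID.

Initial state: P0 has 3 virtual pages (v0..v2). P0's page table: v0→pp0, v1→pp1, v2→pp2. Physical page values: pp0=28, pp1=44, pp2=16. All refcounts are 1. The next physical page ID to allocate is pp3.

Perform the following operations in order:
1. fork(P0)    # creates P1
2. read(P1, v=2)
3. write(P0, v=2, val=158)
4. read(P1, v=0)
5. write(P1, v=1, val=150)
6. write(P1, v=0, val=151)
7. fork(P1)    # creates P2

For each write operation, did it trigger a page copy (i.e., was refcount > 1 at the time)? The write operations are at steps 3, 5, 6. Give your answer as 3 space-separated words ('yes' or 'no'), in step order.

Op 1: fork(P0) -> P1. 3 ppages; refcounts: pp0:2 pp1:2 pp2:2
Op 2: read(P1, v2) -> 16. No state change.
Op 3: write(P0, v2, 158). refcount(pp2)=2>1 -> COPY to pp3. 4 ppages; refcounts: pp0:2 pp1:2 pp2:1 pp3:1
Op 4: read(P1, v0) -> 28. No state change.
Op 5: write(P1, v1, 150). refcount(pp1)=2>1 -> COPY to pp4. 5 ppages; refcounts: pp0:2 pp1:1 pp2:1 pp3:1 pp4:1
Op 6: write(P1, v0, 151). refcount(pp0)=2>1 -> COPY to pp5. 6 ppages; refcounts: pp0:1 pp1:1 pp2:1 pp3:1 pp4:1 pp5:1
Op 7: fork(P1) -> P2. 6 ppages; refcounts: pp0:1 pp1:1 pp2:2 pp3:1 pp4:2 pp5:2

yes yes yes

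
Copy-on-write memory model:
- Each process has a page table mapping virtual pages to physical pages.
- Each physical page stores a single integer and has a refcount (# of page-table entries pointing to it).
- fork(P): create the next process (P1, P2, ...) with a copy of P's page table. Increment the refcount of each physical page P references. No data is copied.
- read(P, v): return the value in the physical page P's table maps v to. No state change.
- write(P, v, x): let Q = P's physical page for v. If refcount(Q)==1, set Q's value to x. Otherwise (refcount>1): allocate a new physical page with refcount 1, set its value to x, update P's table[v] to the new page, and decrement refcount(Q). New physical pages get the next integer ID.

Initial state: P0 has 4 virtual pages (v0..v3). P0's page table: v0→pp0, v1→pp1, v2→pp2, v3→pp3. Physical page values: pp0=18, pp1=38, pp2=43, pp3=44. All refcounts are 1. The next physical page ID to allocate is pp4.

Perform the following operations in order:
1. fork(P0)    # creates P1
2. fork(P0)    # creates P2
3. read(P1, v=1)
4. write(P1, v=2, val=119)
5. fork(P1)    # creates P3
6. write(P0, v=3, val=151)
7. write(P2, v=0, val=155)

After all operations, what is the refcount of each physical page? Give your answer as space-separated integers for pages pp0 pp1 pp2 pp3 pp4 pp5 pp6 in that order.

Op 1: fork(P0) -> P1. 4 ppages; refcounts: pp0:2 pp1:2 pp2:2 pp3:2
Op 2: fork(P0) -> P2. 4 ppages; refcounts: pp0:3 pp1:3 pp2:3 pp3:3
Op 3: read(P1, v1) -> 38. No state change.
Op 4: write(P1, v2, 119). refcount(pp2)=3>1 -> COPY to pp4. 5 ppages; refcounts: pp0:3 pp1:3 pp2:2 pp3:3 pp4:1
Op 5: fork(P1) -> P3. 5 ppages; refcounts: pp0:4 pp1:4 pp2:2 pp3:4 pp4:2
Op 6: write(P0, v3, 151). refcount(pp3)=4>1 -> COPY to pp5. 6 ppages; refcounts: pp0:4 pp1:4 pp2:2 pp3:3 pp4:2 pp5:1
Op 7: write(P2, v0, 155). refcount(pp0)=4>1 -> COPY to pp6. 7 ppages; refcounts: pp0:3 pp1:4 pp2:2 pp3:3 pp4:2 pp5:1 pp6:1

Answer: 3 4 2 3 2 1 1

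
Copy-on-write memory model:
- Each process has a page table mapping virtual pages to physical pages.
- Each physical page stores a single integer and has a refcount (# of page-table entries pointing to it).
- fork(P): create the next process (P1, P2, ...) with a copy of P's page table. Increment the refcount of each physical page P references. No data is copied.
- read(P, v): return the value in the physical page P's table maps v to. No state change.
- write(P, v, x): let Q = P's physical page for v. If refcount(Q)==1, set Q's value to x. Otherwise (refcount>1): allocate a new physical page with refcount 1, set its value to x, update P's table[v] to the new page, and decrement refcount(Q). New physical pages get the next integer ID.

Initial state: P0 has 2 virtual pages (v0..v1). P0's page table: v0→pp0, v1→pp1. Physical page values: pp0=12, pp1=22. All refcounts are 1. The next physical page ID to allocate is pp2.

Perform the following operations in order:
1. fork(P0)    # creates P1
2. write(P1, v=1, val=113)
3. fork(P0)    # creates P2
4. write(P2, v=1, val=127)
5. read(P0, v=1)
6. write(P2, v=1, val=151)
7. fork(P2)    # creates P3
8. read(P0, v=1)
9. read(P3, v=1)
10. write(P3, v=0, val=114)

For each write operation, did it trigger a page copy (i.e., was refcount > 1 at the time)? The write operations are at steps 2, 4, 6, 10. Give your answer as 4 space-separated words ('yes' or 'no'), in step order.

Op 1: fork(P0) -> P1. 2 ppages; refcounts: pp0:2 pp1:2
Op 2: write(P1, v1, 113). refcount(pp1)=2>1 -> COPY to pp2. 3 ppages; refcounts: pp0:2 pp1:1 pp2:1
Op 3: fork(P0) -> P2. 3 ppages; refcounts: pp0:3 pp1:2 pp2:1
Op 4: write(P2, v1, 127). refcount(pp1)=2>1 -> COPY to pp3. 4 ppages; refcounts: pp0:3 pp1:1 pp2:1 pp3:1
Op 5: read(P0, v1) -> 22. No state change.
Op 6: write(P2, v1, 151). refcount(pp3)=1 -> write in place. 4 ppages; refcounts: pp0:3 pp1:1 pp2:1 pp3:1
Op 7: fork(P2) -> P3. 4 ppages; refcounts: pp0:4 pp1:1 pp2:1 pp3:2
Op 8: read(P0, v1) -> 22. No state change.
Op 9: read(P3, v1) -> 151. No state change.
Op 10: write(P3, v0, 114). refcount(pp0)=4>1 -> COPY to pp4. 5 ppages; refcounts: pp0:3 pp1:1 pp2:1 pp3:2 pp4:1

yes yes no yes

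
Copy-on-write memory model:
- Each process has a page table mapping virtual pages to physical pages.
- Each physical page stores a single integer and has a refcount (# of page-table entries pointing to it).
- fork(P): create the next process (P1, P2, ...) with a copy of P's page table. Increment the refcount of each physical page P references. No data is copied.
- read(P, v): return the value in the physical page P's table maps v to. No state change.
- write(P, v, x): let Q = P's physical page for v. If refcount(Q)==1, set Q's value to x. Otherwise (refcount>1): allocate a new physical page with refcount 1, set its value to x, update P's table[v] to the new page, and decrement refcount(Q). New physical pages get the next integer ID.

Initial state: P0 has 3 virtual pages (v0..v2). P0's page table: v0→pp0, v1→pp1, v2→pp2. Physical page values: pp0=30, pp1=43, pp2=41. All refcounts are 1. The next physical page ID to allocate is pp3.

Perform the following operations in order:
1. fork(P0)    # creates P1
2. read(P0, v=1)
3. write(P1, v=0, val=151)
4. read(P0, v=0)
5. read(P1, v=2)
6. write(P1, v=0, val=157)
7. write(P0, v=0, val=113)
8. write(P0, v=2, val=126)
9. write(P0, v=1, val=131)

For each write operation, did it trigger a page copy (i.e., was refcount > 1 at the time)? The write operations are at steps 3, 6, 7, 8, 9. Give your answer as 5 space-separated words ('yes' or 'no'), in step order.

Op 1: fork(P0) -> P1. 3 ppages; refcounts: pp0:2 pp1:2 pp2:2
Op 2: read(P0, v1) -> 43. No state change.
Op 3: write(P1, v0, 151). refcount(pp0)=2>1 -> COPY to pp3. 4 ppages; refcounts: pp0:1 pp1:2 pp2:2 pp3:1
Op 4: read(P0, v0) -> 30. No state change.
Op 5: read(P1, v2) -> 41. No state change.
Op 6: write(P1, v0, 157). refcount(pp3)=1 -> write in place. 4 ppages; refcounts: pp0:1 pp1:2 pp2:2 pp3:1
Op 7: write(P0, v0, 113). refcount(pp0)=1 -> write in place. 4 ppages; refcounts: pp0:1 pp1:2 pp2:2 pp3:1
Op 8: write(P0, v2, 126). refcount(pp2)=2>1 -> COPY to pp4. 5 ppages; refcounts: pp0:1 pp1:2 pp2:1 pp3:1 pp4:1
Op 9: write(P0, v1, 131). refcount(pp1)=2>1 -> COPY to pp5. 6 ppages; refcounts: pp0:1 pp1:1 pp2:1 pp3:1 pp4:1 pp5:1

yes no no yes yes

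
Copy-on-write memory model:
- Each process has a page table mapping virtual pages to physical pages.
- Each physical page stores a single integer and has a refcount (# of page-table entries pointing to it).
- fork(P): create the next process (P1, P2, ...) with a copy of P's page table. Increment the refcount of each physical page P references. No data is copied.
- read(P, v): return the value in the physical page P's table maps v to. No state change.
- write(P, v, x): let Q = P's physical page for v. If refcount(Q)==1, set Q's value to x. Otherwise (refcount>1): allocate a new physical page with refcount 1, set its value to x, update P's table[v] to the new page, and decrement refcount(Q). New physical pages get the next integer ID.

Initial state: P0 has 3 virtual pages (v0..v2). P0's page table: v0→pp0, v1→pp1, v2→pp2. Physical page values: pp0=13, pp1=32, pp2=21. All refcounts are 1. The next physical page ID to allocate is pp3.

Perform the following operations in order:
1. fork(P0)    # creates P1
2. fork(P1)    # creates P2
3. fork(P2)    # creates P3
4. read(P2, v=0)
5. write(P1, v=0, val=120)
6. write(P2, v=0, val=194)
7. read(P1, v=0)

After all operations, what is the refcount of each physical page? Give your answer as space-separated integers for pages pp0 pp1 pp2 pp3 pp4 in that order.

Answer: 2 4 4 1 1

Derivation:
Op 1: fork(P0) -> P1. 3 ppages; refcounts: pp0:2 pp1:2 pp2:2
Op 2: fork(P1) -> P2. 3 ppages; refcounts: pp0:3 pp1:3 pp2:3
Op 3: fork(P2) -> P3. 3 ppages; refcounts: pp0:4 pp1:4 pp2:4
Op 4: read(P2, v0) -> 13. No state change.
Op 5: write(P1, v0, 120). refcount(pp0)=4>1 -> COPY to pp3. 4 ppages; refcounts: pp0:3 pp1:4 pp2:4 pp3:1
Op 6: write(P2, v0, 194). refcount(pp0)=3>1 -> COPY to pp4. 5 ppages; refcounts: pp0:2 pp1:4 pp2:4 pp3:1 pp4:1
Op 7: read(P1, v0) -> 120. No state change.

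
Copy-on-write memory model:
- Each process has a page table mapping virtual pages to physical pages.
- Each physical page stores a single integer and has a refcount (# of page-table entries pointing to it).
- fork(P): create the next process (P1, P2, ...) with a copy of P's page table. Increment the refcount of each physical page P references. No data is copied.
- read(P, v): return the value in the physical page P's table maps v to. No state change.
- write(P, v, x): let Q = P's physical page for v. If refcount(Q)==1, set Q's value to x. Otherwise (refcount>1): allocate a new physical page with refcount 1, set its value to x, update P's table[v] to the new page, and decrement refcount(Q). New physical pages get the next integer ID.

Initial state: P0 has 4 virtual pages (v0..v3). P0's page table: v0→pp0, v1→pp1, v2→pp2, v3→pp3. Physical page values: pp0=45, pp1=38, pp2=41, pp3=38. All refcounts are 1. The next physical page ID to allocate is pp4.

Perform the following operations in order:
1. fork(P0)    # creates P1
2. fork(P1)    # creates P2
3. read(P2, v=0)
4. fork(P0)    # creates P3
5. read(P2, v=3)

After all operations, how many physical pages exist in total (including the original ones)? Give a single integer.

Op 1: fork(P0) -> P1. 4 ppages; refcounts: pp0:2 pp1:2 pp2:2 pp3:2
Op 2: fork(P1) -> P2. 4 ppages; refcounts: pp0:3 pp1:3 pp2:3 pp3:3
Op 3: read(P2, v0) -> 45. No state change.
Op 4: fork(P0) -> P3. 4 ppages; refcounts: pp0:4 pp1:4 pp2:4 pp3:4
Op 5: read(P2, v3) -> 38. No state change.

Answer: 4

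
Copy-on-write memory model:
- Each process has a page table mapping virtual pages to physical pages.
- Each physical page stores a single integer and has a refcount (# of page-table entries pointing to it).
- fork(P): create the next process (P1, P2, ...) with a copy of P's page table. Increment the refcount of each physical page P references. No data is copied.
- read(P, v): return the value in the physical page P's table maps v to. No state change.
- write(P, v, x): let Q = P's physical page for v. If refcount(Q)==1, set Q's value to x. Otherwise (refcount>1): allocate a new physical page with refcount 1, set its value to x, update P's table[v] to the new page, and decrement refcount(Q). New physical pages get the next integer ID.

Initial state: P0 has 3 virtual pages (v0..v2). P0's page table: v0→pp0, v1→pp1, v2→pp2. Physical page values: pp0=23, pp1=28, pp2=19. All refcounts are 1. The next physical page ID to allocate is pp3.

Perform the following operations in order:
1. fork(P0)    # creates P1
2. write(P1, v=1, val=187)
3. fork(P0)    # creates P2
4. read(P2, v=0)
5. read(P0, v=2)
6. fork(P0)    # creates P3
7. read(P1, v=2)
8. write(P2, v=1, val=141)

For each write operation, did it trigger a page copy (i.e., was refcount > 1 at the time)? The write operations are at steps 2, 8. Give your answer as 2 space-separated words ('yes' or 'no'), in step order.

Op 1: fork(P0) -> P1. 3 ppages; refcounts: pp0:2 pp1:2 pp2:2
Op 2: write(P1, v1, 187). refcount(pp1)=2>1 -> COPY to pp3. 4 ppages; refcounts: pp0:2 pp1:1 pp2:2 pp3:1
Op 3: fork(P0) -> P2. 4 ppages; refcounts: pp0:3 pp1:2 pp2:3 pp3:1
Op 4: read(P2, v0) -> 23. No state change.
Op 5: read(P0, v2) -> 19. No state change.
Op 6: fork(P0) -> P3. 4 ppages; refcounts: pp0:4 pp1:3 pp2:4 pp3:1
Op 7: read(P1, v2) -> 19. No state change.
Op 8: write(P2, v1, 141). refcount(pp1)=3>1 -> COPY to pp4. 5 ppages; refcounts: pp0:4 pp1:2 pp2:4 pp3:1 pp4:1

yes yes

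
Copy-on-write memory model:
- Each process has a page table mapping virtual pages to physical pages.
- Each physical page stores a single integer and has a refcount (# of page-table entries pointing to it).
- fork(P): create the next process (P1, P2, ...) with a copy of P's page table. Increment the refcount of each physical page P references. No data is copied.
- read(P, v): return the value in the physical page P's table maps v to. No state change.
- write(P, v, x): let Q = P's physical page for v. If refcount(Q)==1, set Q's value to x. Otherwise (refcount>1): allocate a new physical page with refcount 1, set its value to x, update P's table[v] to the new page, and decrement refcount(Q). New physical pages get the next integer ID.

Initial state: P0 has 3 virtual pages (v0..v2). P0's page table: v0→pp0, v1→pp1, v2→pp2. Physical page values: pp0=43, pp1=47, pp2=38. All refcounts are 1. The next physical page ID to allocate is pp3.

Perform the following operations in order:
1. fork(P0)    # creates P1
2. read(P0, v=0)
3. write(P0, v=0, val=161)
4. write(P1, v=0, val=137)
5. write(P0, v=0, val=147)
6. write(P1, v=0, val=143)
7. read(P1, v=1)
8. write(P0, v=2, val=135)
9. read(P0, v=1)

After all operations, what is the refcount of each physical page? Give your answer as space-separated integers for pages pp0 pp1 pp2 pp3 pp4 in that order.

Answer: 1 2 1 1 1

Derivation:
Op 1: fork(P0) -> P1. 3 ppages; refcounts: pp0:2 pp1:2 pp2:2
Op 2: read(P0, v0) -> 43. No state change.
Op 3: write(P0, v0, 161). refcount(pp0)=2>1 -> COPY to pp3. 4 ppages; refcounts: pp0:1 pp1:2 pp2:2 pp3:1
Op 4: write(P1, v0, 137). refcount(pp0)=1 -> write in place. 4 ppages; refcounts: pp0:1 pp1:2 pp2:2 pp3:1
Op 5: write(P0, v0, 147). refcount(pp3)=1 -> write in place. 4 ppages; refcounts: pp0:1 pp1:2 pp2:2 pp3:1
Op 6: write(P1, v0, 143). refcount(pp0)=1 -> write in place. 4 ppages; refcounts: pp0:1 pp1:2 pp2:2 pp3:1
Op 7: read(P1, v1) -> 47. No state change.
Op 8: write(P0, v2, 135). refcount(pp2)=2>1 -> COPY to pp4. 5 ppages; refcounts: pp0:1 pp1:2 pp2:1 pp3:1 pp4:1
Op 9: read(P0, v1) -> 47. No state change.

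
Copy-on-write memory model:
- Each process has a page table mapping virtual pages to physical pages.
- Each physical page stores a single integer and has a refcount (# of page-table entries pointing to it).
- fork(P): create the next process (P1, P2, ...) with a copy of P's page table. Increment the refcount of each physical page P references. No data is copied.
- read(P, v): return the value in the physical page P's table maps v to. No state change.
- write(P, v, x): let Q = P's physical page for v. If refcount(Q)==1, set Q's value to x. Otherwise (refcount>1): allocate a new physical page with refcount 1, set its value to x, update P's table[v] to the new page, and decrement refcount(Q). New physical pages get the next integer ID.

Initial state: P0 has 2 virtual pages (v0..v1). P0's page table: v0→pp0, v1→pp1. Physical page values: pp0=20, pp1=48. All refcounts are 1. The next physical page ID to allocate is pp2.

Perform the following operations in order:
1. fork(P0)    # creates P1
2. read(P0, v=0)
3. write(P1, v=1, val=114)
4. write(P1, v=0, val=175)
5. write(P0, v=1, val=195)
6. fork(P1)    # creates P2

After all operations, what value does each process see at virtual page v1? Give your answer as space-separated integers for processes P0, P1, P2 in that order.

Answer: 195 114 114

Derivation:
Op 1: fork(P0) -> P1. 2 ppages; refcounts: pp0:2 pp1:2
Op 2: read(P0, v0) -> 20. No state change.
Op 3: write(P1, v1, 114). refcount(pp1)=2>1 -> COPY to pp2. 3 ppages; refcounts: pp0:2 pp1:1 pp2:1
Op 4: write(P1, v0, 175). refcount(pp0)=2>1 -> COPY to pp3. 4 ppages; refcounts: pp0:1 pp1:1 pp2:1 pp3:1
Op 5: write(P0, v1, 195). refcount(pp1)=1 -> write in place. 4 ppages; refcounts: pp0:1 pp1:1 pp2:1 pp3:1
Op 6: fork(P1) -> P2. 4 ppages; refcounts: pp0:1 pp1:1 pp2:2 pp3:2
P0: v1 -> pp1 = 195
P1: v1 -> pp2 = 114
P2: v1 -> pp2 = 114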